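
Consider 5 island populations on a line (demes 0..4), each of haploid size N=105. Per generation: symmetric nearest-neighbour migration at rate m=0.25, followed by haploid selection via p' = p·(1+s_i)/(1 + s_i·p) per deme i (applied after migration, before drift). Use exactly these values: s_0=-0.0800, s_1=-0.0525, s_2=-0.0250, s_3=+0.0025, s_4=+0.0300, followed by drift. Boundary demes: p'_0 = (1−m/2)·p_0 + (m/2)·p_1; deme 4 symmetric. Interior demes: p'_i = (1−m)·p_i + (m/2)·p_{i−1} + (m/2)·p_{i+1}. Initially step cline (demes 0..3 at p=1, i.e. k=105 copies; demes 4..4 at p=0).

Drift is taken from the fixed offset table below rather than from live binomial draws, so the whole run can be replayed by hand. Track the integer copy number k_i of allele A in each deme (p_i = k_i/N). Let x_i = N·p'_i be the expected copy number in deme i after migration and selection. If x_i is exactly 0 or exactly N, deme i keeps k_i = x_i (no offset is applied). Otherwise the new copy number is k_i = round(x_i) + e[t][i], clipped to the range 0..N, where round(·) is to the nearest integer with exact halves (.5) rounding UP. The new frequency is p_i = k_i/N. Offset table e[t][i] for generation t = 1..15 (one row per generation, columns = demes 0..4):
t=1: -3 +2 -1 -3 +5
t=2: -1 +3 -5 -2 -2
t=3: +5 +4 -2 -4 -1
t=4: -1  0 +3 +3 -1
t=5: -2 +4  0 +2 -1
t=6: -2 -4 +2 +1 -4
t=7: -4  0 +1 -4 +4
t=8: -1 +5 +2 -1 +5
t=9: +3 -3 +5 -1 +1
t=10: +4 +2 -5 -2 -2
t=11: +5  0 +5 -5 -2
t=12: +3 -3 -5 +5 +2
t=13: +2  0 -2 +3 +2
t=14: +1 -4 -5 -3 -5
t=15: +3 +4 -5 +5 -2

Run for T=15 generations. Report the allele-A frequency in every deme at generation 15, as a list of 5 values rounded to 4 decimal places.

[1.0000, 0.8762, 0.6857, 0.7429, 0.6286]

t=0: k=[105 105 105 105 0]
t=1: x=[105.0000 105.0000 105.0000 91.9036 13.4682] k=[105 105 105 89 18]
t=2: x=[105.0000 105.0000 102.9497 82.1696 27.4703] k=[105 105 98 80 25]
t=3: x=[105.0000 104.0769 96.4278 75.4281 32.5349] k=[105 105 94 71 32]
t=4: x=[105.0000 103.5499 92.2185 69.0590 37.5853] k=[105 104 95 72 37]
t=5: x=[104.8641 102.8914 92.9832 70.5578 42.1184] k=[103 105 93 73 41]
t=6: x=[103.1006 103.1547 91.7089 71.5569 45.7616] k=[101 99 94 73 42]
t=7: x=[100.3966 98.2943 91.7089 71.8067 46.6399] k=[96 98 93 68 51]
t=8: x=[95.5576 96.7231 90.1807 69.0590 53.9006] k=[95 102 92 68 59]
t=9: x=[95.1559 99.6056 89.9261 69.9333 60.8829] k=[98 97 95 69 62]
t=10: x=[97.3009 96.4614 91.7089 71.4320 63.6184] k=[101 98 87 69 62]
t=11: x=[100.2617 96.5922 85.7298 70.4329 63.6184] k=[105 97 91 65 62]
t=12: x=[103.9139 96.8539 88.1448 67.9349 63.1213] k=[105 94 83 73 65]
t=13: x=[103.5071 93.4575 82.6833 73.3053 66.7218] k=[105 93 81 76 69]
t=14: x=[103.3716 92.4148 81.4152 75.8027 70.5625] k=[104 88 76 73 66]
t=15: x=[101.7472 87.7361 76.6036 72.5560 67.5898] k=[105 92 72 78 66]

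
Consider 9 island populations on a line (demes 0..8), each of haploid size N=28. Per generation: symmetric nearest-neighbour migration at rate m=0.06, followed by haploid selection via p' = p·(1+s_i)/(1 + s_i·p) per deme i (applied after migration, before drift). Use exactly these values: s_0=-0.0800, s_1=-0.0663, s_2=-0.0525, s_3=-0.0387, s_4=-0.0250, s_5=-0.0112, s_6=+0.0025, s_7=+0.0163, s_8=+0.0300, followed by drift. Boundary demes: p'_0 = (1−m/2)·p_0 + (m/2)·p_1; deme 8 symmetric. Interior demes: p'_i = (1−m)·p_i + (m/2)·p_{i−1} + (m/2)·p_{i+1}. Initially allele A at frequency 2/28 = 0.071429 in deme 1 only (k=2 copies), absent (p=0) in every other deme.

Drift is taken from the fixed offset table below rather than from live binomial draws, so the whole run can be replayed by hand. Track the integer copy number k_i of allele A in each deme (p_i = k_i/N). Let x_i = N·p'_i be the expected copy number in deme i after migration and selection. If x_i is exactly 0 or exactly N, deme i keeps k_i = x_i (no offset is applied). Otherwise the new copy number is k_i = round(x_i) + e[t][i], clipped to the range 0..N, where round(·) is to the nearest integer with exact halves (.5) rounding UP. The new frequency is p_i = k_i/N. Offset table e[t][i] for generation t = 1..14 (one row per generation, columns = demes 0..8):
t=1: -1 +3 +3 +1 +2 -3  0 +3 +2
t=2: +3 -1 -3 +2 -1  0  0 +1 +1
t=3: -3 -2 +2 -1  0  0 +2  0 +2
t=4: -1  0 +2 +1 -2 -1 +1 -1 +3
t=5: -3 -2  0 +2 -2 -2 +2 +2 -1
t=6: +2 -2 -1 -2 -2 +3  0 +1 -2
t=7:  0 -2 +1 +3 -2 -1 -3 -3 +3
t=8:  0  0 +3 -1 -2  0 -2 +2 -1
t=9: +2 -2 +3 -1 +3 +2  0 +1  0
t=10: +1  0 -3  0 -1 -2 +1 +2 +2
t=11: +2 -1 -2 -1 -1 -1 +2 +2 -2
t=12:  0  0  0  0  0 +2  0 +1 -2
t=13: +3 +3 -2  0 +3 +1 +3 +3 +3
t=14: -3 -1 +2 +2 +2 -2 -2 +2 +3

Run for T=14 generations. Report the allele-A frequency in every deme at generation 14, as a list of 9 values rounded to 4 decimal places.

[0.0000, 0.0714, 0.1071, 0.1429, 0.2143, 0.0357, 0.0357, 0.0714, 0.0000]

t=0: k=[0 2 0 0 0 0 0 0 0]
t=1: x=[0.0552 1.7632 0.0569 0.0000 0.0000 0.0000 0.0000 0.0000 0.0000] k=[0 5 3 0 0 0 0 0 0]
t=2: x=[0.1381 4.5237 2.8298 0.0865 0.0000 0.0000 0.0000 0.0000 0.0000] k=[3 4 0 2 0 0 0 0 0]
t=3: x=[2.8119 3.6278 0.1706 1.8120 0.0585 0.0000 0.0000 0.0000 0.0000] k=[0 2 2 1 0 0 0 0 0]
t=4: x=[0.0552 1.8197 1.8735 0.9626 0.0293 0.0000 0.0000 0.0000 0.0000] k=[0 2 4 2 0 0 0 0 0]
t=5: x=[0.0552 1.8763 3.7032 1.9279 0.0585 0.0000 0.0000 0.0000 0.0000] k=[0 0 4 4 0 0 0 0 0]
t=6: x=[0.0000 0.1121 3.7032 3.7500 0.1170 0.0000 0.0000 0.0000 0.0000] k=[0 0 3 2 0 0 0 0 0]
t=7: x=[0.0000 0.0841 2.7436 1.8989 0.0585 0.0000 0.0000 0.0000 0.0000] k=[0 0 4 5 0 0 0 0 0]
t=8: x=[0.0000 0.1121 3.7321 4.6645 0.1463 0.0000 0.0000 0.0000 0.0000] k=[0 0 7 4 0 0 0 0 0]
t=9: x=[0.0000 0.1962 6.4290 3.8374 0.1170 0.0000 0.0000 0.0000 0.0000] k=[0 0 9 3 3 0 0 0 0]
t=10: x=[0.0000 0.2523 8.2331 3.0704 2.8446 0.0890 0.0000 0.0000 0.0000] k=[0 0 5 3 2 0 0 0 0]
t=11: x=[0.0000 0.1401 4.5797 2.9250 1.9241 0.0593 0.0000 0.0000 0.0000] k=[0 0 3 2 1 0 0 0 0]
t=12: x=[0.0000 0.0841 2.7436 1.9279 0.9759 0.0297 0.0000 0.0000 0.0000] k=[0 0 3 2 1 2 0 0 0]
t=13: x=[0.0000 0.0841 2.7436 1.9279 1.0345 1.8901 0.0601 0.0000 0.0000] k=[0 3 1 2 4 3 3 0 0]
t=14: x=[0.0828 2.6791 1.0349 1.9569 3.8256 2.9997 2.9165 0.0915 0.0000] k=[0 2 3 4 6 1 1 2 0]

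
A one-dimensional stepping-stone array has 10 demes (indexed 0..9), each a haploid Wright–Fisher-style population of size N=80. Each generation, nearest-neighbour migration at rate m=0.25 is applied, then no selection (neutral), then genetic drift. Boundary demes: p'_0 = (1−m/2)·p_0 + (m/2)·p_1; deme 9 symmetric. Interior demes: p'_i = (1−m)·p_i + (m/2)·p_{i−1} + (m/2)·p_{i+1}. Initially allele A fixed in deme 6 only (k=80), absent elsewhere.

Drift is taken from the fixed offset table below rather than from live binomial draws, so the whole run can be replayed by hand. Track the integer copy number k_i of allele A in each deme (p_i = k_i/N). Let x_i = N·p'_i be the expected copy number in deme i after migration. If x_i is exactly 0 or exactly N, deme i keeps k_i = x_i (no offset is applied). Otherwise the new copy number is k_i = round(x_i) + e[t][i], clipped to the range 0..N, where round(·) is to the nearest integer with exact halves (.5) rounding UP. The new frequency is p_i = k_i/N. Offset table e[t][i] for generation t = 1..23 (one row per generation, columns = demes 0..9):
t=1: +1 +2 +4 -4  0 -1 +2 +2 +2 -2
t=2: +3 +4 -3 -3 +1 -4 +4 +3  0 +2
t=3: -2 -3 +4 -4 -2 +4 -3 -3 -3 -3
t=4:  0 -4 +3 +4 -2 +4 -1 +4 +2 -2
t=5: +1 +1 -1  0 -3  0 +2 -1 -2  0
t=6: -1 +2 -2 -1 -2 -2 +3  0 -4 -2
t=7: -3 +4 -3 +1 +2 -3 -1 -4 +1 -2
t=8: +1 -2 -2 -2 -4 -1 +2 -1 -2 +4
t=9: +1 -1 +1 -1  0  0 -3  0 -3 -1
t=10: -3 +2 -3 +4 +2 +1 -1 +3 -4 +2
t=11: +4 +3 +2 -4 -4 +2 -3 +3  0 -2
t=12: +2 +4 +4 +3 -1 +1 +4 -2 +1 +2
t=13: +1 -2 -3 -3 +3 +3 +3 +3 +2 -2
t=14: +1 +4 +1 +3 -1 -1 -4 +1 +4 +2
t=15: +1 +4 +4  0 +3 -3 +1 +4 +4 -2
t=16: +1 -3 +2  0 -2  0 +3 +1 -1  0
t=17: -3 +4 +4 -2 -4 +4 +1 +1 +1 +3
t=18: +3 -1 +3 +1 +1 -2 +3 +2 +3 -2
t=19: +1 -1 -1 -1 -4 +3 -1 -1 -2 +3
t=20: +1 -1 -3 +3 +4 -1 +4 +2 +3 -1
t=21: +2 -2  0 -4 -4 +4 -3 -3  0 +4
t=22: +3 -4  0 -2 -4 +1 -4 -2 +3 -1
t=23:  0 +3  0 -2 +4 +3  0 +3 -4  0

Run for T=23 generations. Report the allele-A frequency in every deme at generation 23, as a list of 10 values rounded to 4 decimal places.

[0.1500, 0.1000, 0.0875, 0.0500, 0.1500, 0.2750, 0.2375, 0.2750, 0.2250, 0.2250]

t=0: k=[0 0 0 0 0 0 80 0 0 0]
t=1: x=[0.0000 0.0000 0.0000 0.0000 0.0000 10.0000 60.0000 10.0000 0.0000 0.0000] k=[0 0 0 0 0 9 62 12 0 0]
t=2: x=[0.0000 0.0000 0.0000 0.0000 1.1250 14.5000 49.1250 16.7500 1.5000 0.0000] k=[0 0 0 0 2 11 53 20 2 0]
t=3: x=[0.0000 0.0000 0.0000 0.2500 2.8750 15.1250 43.6250 21.8750 4.0000 0.2500] k=[0 0 0 0 1 19 41 19 1 0]
t=4: x=[0.0000 0.0000 0.0000 0.1250 3.1250 19.5000 35.5000 19.5000 3.1250 0.1250] k=[0 0 0 4 1 24 35 24 5 0]
t=5: x=[0.0000 0.0000 0.5000 3.1250 4.2500 22.5000 32.2500 23.0000 6.7500 0.6250] k=[0 0 0 3 1 23 34 22 5 1]
t=6: x=[0.0000 0.0000 0.3750 2.3750 4.0000 21.6250 31.1250 21.3750 6.6250 1.5000] k=[0 0 0 1 2 20 34 21 3 0]
t=7: x=[0.0000 0.0000 0.1250 1.0000 4.1250 19.5000 30.6250 20.3750 4.8750 0.3750] k=[0 0 0 2 6 17 30 16 6 0]
t=8: x=[0.0000 0.0000 0.2500 2.2500 6.8750 17.2500 26.6250 16.5000 6.5000 0.7500] k=[0 0 0 0 3 16 29 16 5 5]
t=9: x=[0.0000 0.0000 0.0000 0.3750 4.2500 16.0000 25.7500 16.2500 6.3750 5.0000] k=[0 0 0 0 4 16 23 16 3 4]
t=10: x=[0.0000 0.0000 0.0000 0.5000 5.0000 15.3750 21.2500 15.2500 4.7500 3.8750] k=[0 0 0 5 7 16 20 18 1 6]
t=11: x=[0.0000 0.0000 0.6250 4.6250 7.8750 15.3750 19.2500 16.1250 3.7500 5.3750] k=[0 0 3 1 4 17 16 19 4 3]
t=12: x=[0.0000 0.3750 2.3750 1.6250 5.2500 15.2500 16.5000 16.7500 5.7500 3.1250] k=[0 4 6 5 4 16 21 15 7 5]
t=13: x=[0.5000 3.7500 5.6250 5.0000 5.6250 15.1250 19.6250 14.7500 7.7500 5.2500] k=[2 2 3 2 9 18 23 18 10 3]
t=14: x=[2.0000 2.1250 2.7500 3.0000 9.2500 17.5000 21.7500 17.6250 10.1250 3.8750] k=[3 6 4 6 8 17 18 19 14 6]
t=15: x=[3.3750 5.3750 4.5000 6.0000 8.8750 16.0000 18.0000 18.2500 13.6250 7.0000] k=[4 9 9 6 12 13 19 22 18 5]
t=16: x=[4.6250 8.3750 8.6250 7.1250 11.3750 13.6250 18.6250 21.1250 16.8750 6.6250] k=[6 5 11 7 9 14 22 22 16 7]
t=17: x=[5.8750 5.8750 9.7500 7.7500 9.3750 14.3750 21.0000 21.2500 15.6250 8.1250] k=[3 10 14 6 5 18 22 22 17 11]
t=18: x=[3.8750 9.6250 12.5000 6.8750 6.7500 16.8750 21.5000 21.3750 16.8750 11.7500] k=[7 9 16 8 8 15 25 23 20 10]
t=19: x=[7.2500 9.6250 14.1250 9.0000 8.8750 15.3750 23.5000 22.8750 19.1250 11.2500] k=[8 9 13 8 5 18 23 22 17 14]
t=20: x=[8.1250 9.3750 11.8750 8.2500 7.0000 17.0000 22.2500 21.5000 17.2500 14.3750] k=[9 8 9 11 11 16 26 24 20 13]
t=21: x=[8.8750 8.2500 9.1250 10.7500 11.6250 16.6250 24.5000 23.7500 19.6250 13.8750] k=[11 6 9 7 8 21 22 21 20 18]
t=22: x=[10.3750 7.0000 8.3750 7.3750 9.5000 19.5000 21.7500 21.0000 19.8750 18.2500] k=[13 3 8 5 6 21 18 19 23 17]
t=23: x=[11.7500 4.8750 7.0000 5.5000 7.7500 18.7500 18.5000 19.3750 21.7500 17.7500] k=[12 8 7 4 12 22 19 22 18 18]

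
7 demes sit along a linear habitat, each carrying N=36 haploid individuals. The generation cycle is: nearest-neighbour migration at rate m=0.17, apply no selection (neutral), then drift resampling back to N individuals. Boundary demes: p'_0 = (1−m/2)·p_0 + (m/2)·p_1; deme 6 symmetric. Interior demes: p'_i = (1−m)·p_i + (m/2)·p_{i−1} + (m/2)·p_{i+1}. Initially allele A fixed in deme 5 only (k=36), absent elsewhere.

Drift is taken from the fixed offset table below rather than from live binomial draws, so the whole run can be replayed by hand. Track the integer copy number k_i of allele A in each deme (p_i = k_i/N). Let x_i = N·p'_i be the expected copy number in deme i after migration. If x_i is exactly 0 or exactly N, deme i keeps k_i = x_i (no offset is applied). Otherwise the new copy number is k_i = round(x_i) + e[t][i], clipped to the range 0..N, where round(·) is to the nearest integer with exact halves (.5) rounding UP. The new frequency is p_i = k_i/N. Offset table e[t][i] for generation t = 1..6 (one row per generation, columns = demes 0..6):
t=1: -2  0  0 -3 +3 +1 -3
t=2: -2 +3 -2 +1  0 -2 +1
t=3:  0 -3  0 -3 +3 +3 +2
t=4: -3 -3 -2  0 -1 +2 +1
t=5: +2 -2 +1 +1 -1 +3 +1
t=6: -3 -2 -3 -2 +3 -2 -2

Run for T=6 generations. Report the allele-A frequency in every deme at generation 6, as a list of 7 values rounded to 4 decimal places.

t=0: k=[0 0 0 0 0 36 0]
t=1: x=[0.0000 0.0000 0.0000 0.0000 3.0600 29.8800 3.0600] k=[0 0 0 0 6 31 0]
t=2: x=[0.0000 0.0000 0.0000 0.5100 7.6150 26.2400 2.6350] k=[0 0 0 2 8 24 4]
t=3: x=[0.0000 0.0000 0.1700 2.3400 8.8500 20.9400 5.7000] k=[0 0 0 0 12 24 8]
t=4: x=[0.0000 0.0000 0.0000 1.0200 12.0000 21.6200 9.3600] k=[0 0 0 1 11 24 10]
t=5: x=[0.0000 0.0000 0.0850 1.7650 11.2550 21.7050 11.1900] k=[0 0 1 3 10 25 12]
t=6: x=[0.0000 0.0850 1.0850 3.4250 10.6800 22.6200 13.1050] k=[0 0 0 1 14 21 11]

[0.0000, 0.0000, 0.0000, 0.0278, 0.3889, 0.5833, 0.3056]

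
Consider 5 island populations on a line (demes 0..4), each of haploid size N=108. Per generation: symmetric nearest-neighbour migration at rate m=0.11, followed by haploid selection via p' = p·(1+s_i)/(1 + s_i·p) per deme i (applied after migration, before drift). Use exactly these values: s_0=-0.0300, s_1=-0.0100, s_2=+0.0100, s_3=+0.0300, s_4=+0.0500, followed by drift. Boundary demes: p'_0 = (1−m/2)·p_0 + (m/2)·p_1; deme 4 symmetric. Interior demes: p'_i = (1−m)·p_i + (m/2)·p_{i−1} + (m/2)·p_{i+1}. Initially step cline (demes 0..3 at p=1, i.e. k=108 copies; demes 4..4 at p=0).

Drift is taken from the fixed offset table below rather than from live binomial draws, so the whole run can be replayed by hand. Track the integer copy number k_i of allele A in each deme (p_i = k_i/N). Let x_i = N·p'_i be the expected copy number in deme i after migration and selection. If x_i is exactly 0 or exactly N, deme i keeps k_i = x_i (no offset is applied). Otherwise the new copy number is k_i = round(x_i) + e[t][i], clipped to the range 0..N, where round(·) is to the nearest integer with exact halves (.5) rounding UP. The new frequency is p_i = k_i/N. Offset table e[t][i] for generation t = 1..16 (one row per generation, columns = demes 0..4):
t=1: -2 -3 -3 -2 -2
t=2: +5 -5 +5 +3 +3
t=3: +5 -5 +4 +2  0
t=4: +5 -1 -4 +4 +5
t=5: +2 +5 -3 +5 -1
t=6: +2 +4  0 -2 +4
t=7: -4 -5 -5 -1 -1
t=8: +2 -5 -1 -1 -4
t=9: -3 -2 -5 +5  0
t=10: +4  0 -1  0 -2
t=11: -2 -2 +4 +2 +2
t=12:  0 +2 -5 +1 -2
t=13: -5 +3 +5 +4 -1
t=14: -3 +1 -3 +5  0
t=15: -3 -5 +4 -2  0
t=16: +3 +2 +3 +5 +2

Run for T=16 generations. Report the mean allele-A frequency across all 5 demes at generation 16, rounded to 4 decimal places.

0.8426

t=0: k=[108 108 108 108 0]
t=1: x=[108.0000 108.0000 108.0000 102.2238 6.2199] k=[108 108 108 100 4]
t=2: x=[108.0000 108.0000 107.5643 95.4907 9.7023] k=[108 108 108 98 13]
t=3: x=[108.0000 108.0000 107.4554 94.2340 18.4081] k=[108 108 108 96 18]
t=4: x=[108.0000 108.0000 107.3465 92.7610 23.1654] k=[108 108 103 97 28]
t=5: x=[108.0000 107.7222 102.9927 93.9013 32.9005] k=[108 108 100 99 32]
t=6: x=[108.0000 107.5556 100.4551 95.6960 36.8603] k=[108 108 100 94 41]
t=7: x=[108.0000 107.5556 100.1825 91.8257 45.1920] k=[108 103 95 91 44]
t=8: x=[107.7165 102.7853 95.3317 89.1003 47.8816] k=[108 98 94 88 44]
t=9: x=[107.4331 98.2411 94.0116 86.4249 47.7156] k=[104 96 89 91 48]
t=10: x=[103.4285 95.9478 89.6471 88.9924 51.6783] k=[107 96 89 89 50]
t=11: x=[106.3461 96.1141 89.5378 87.3531 53.4616] k=[104 94 94 89 55]
t=12: x=[103.3154 94.4312 93.8478 87.8932 58.1817] k=[103 96 89 89 56]
t=13: x=[102.4570 95.8924 89.5378 87.6772 59.1232] k=[97 99 95 92 58]
t=14: x=[96.8081 98.5840 95.1679 90.7282 61.1681] k=[94 100 92 96 61]
t=15: x=[93.9622 99.1487 92.7905 94.2144 64.2010] k=[91 94 97 92 64]
t=16: x=[90.7276 93.8771 96.6614 91.1595 66.7904] k=[94 96 100 96 69]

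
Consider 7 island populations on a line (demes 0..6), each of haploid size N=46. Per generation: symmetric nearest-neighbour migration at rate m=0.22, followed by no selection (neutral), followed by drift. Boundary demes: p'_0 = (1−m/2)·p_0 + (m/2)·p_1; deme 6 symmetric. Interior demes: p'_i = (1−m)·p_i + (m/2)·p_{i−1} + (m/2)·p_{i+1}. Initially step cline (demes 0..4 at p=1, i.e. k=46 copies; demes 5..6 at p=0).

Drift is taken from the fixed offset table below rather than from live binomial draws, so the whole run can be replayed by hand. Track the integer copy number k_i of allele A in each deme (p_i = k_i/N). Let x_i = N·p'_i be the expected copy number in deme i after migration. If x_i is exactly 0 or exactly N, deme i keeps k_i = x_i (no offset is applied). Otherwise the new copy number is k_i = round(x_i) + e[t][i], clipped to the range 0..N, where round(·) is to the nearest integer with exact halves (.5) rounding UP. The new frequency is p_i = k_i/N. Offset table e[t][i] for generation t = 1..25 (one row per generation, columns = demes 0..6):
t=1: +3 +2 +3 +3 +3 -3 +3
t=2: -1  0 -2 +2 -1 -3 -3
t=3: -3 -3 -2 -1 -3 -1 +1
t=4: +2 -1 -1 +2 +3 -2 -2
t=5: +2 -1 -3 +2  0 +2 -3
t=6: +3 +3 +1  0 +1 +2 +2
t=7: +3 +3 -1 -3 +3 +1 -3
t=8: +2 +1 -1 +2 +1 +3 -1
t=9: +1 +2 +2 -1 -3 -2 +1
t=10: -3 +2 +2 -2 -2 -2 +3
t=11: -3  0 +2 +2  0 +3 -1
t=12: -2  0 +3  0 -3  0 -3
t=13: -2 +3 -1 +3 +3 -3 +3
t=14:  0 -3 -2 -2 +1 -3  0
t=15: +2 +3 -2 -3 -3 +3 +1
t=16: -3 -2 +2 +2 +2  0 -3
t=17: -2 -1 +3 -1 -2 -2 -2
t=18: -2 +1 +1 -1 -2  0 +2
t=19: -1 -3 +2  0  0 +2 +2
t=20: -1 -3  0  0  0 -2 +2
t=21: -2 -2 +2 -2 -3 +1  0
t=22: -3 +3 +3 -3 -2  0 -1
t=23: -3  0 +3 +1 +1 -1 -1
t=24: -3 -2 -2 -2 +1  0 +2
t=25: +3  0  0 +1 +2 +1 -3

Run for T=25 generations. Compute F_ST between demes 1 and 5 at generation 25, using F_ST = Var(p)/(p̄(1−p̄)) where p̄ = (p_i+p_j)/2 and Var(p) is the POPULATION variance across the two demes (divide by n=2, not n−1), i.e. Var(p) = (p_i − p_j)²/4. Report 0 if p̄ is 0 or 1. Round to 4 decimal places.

t=0: k=[46 46 46 46 46 0 0]
t=1: x=[46.0000 46.0000 46.0000 46.0000 40.9400 5.0600 0.0000] k=[46 46 46 46 44 2 0]
t=2: x=[46.0000 46.0000 46.0000 45.7800 39.6000 6.4000 0.2200] k=[46 46 46 46 39 3 0]
t=3: x=[46.0000 46.0000 46.0000 45.2300 35.8100 6.6300 0.3300] k=[46 46 46 44 33 6 1]
t=4: x=[46.0000 46.0000 45.7800 43.0100 31.2400 8.4200 1.5500] k=[46 46 45 45 34 6 0]
t=5: x=[46.0000 45.8900 45.1100 43.7900 32.1300 8.4200 0.6600] k=[46 45 42 46 32 10 0]
t=6: x=[45.8900 44.7800 42.7700 44.0200 31.1200 11.3200 1.1000] k=[46 46 44 44 32 13 3]
t=7: x=[46.0000 45.7800 44.2200 42.6800 31.2300 13.9900 4.1000] k=[46 46 43 40 34 15 1]
t=8: x=[46.0000 45.6700 43.0000 39.6700 32.5700 15.5500 2.5400] k=[46 46 42 42 34 19 2]
t=9: x=[46.0000 45.5600 42.4400 41.1200 33.2300 18.7800 3.8700] k=[46 46 44 40 30 17 5]
t=10: x=[46.0000 45.7800 43.7800 39.3400 29.6700 17.1100 6.3200] k=[46 46 46 37 28 15 9]
t=11: x=[46.0000 46.0000 45.0100 37.0000 27.5600 15.7700 9.6600] k=[46 46 46 39 28 19 9]
t=12: x=[46.0000 46.0000 45.2300 38.5600 28.2200 18.8900 10.1000] k=[46 46 46 39 25 19 7]
t=13: x=[46.0000 46.0000 45.2300 38.2300 25.8800 18.3400 8.3200] k=[46 46 44 41 29 15 11]
t=14: x=[46.0000 45.7800 43.8900 40.0100 28.7800 16.1000 11.4400] k=[46 43 42 38 30 13 11]
t=15: x=[45.6700 43.2200 41.6700 37.5600 29.0100 14.6500 11.2200] k=[46 46 40 35 26 18 12]
t=16: x=[46.0000 45.3400 40.1100 34.5600 26.1100 18.2200 12.6600] k=[46 43 42 37 28 18 10]
t=17: x=[45.6700 43.2200 41.5600 36.5600 27.8900 18.2200 10.8800] k=[44 42 45 36 26 16 9]
t=18: x=[43.7800 42.5500 43.6800 35.8900 26.0000 16.3300 9.7700] k=[42 44 45 35 24 16 12]
t=19: x=[42.2200 43.8900 43.7900 34.8900 24.3300 16.4400 12.4400] k=[41 41 46 35 24 18 14]
t=20: x=[41.0000 41.5500 44.2400 35.0000 24.5500 18.2200 14.4400] k=[40 39 44 35 25 16 16]
t=21: x=[39.8900 39.6600 42.4600 34.8900 25.1100 16.9900 16.0000] k=[38 38 44 33 22 18 16]
t=22: x=[38.0000 38.6600 42.1300 33.0000 22.7700 18.2200 16.2200] k=[35 42 45 30 21 18 15]
t=23: x=[35.7700 41.5600 43.0200 30.6600 21.6600 18.0000 15.3300] k=[33 42 46 32 23 17 14]
t=24: x=[33.9900 41.4500 44.0200 32.5500 23.3300 17.3300 14.3300] k=[31 39 42 31 24 17 16]
t=25: x=[31.8800 38.4500 40.4600 31.4400 24.0000 17.6600 16.1100] k=[35 38 40 32 26 19 13]

0.1810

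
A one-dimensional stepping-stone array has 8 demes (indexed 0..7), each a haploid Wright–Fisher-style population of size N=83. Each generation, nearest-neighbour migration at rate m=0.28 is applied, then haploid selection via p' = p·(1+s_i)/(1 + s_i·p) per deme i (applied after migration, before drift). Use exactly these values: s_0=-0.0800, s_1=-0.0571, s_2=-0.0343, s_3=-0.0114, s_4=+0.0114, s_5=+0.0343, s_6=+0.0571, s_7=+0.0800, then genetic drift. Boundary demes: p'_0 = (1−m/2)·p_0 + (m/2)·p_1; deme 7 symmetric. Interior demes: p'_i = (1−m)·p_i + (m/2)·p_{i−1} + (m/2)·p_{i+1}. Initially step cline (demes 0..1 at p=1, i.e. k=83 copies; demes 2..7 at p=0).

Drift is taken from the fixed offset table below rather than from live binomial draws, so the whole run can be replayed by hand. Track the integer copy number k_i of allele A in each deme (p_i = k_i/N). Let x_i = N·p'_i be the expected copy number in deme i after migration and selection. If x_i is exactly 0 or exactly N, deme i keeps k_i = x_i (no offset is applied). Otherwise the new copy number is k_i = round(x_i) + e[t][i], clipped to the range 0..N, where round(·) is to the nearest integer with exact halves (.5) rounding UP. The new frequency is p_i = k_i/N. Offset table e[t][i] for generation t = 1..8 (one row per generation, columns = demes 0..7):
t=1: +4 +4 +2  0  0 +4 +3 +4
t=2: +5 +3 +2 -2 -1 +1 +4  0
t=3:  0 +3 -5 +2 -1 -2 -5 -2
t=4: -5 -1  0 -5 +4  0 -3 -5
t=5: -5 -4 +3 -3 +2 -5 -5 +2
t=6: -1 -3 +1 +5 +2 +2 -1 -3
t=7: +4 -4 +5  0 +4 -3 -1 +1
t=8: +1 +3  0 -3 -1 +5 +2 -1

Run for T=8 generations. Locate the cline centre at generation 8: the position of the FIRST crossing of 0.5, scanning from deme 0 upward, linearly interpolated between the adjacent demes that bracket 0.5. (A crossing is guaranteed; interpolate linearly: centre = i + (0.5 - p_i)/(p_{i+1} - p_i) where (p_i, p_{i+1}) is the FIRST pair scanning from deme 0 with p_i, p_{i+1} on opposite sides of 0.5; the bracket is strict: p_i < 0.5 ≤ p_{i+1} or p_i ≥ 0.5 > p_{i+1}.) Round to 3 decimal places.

1.179

t=0: k=[83 83 0 0 0 0 0 0]
t=1: x=[83.0000 70.7799 11.2756 0.0000 0.0000 0.0000 0.0000 0.0000] k=[83 75 13 0 0 0 0 0]
t=2: x=[81.7840 66.6830 19.3375 1.7997 0.0000 0.0000 0.0000 0.0000] k=[83 70 21 0 0 0 0 0]
t=3: x=[81.0255 64.1161 24.3157 2.9077 0.0000 0.0000 0.0000 0.0000] k=[81 67 19 5 0 0 0 0]
t=4: x=[78.7134 61.3113 23.1726 6.1940 0.7079 0.0000 0.0000 0.0000] k=[74 60 23 1 5 0 0 0]
t=5: x=[71.2222 55.7142 24.4931 4.5900 3.7807 0.7238 0.0000 0.0000] k=[66 52 27 2 6 0 0 0]
t=6: x=[62.7927 49.2898 26.3681 5.9959 4.6495 0.8685 0.0000 0.0000] k=[62 46 27 11 7 3 0 0]
t=7: x=[58.3396 44.3686 26.7830 12.5573 7.0730 3.2435 0.4439 0.0000] k=[62 40 32 13 11 0 0 0]
t=8: x=[57.4702 40.7401 29.7902 15.2369 9.8379 1.5918 0.0000 0.0000] k=[58 44 30 12 9 7 0 0]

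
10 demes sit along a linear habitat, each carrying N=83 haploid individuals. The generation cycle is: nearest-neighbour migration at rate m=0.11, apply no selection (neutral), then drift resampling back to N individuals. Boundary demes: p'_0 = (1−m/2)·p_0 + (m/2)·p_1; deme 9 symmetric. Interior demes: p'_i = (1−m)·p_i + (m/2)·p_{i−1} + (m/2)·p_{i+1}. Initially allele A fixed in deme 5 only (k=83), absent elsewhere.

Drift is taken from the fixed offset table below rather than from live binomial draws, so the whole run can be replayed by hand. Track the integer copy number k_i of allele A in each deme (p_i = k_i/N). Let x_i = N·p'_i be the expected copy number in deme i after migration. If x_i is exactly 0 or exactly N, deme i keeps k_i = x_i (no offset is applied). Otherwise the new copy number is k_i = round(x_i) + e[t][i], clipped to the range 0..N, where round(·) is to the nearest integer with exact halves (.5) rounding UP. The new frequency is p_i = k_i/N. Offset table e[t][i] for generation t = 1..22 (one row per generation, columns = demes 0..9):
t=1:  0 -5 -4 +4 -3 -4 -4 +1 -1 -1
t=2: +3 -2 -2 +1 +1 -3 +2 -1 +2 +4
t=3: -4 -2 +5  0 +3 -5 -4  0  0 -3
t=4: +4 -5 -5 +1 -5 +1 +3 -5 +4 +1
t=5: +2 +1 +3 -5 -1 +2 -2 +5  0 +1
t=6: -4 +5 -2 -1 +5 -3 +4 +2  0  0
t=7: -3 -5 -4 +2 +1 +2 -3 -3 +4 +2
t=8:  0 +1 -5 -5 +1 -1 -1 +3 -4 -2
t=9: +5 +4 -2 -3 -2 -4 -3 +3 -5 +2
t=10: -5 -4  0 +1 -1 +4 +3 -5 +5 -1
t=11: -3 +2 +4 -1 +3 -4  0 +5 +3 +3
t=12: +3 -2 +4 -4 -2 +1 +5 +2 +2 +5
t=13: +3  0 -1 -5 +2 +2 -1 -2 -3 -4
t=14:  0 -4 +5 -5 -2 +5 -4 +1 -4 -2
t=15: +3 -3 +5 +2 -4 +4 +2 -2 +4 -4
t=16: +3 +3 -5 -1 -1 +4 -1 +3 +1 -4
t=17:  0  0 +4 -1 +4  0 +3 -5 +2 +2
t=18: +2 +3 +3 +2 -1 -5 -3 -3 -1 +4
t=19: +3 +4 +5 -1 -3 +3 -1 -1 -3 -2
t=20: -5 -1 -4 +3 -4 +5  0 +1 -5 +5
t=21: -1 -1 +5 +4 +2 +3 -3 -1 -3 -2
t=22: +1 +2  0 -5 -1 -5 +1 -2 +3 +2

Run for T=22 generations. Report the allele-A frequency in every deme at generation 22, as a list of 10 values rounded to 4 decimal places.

t=0: k=[0 0 0 0 0 83 0 0 0 0]
t=1: x=[0.0000 0.0000 0.0000 0.0000 4.5650 73.8700 4.5650 0.0000 0.0000 0.0000] k=[0 0 0 0 2 70 1 0 0 0]
t=2: x=[0.0000 0.0000 0.0000 0.1100 5.6300 62.4650 4.7400 0.0550 0.0000 0.0000] k=[0 0 0 1 7 59 7 0 0 0]
t=3: x=[0.0000 0.0000 0.0550 1.2750 9.5300 53.2800 9.4750 0.3850 0.0000 0.0000] k=[0 0 5 1 13 48 5 0 0 0]
t=4: x=[0.0000 0.2750 4.5050 1.8800 14.2650 43.7100 7.0900 0.2750 0.0000 0.0000] k=[0 0 0 3 9 45 10 0 0 0]
t=5: x=[0.0000 0.0000 0.1650 3.1650 10.6500 41.0950 11.3750 0.5500 0.0000 0.0000] k=[0 0 3 0 10 43 9 6 0 0]
t=6: x=[0.0000 0.1650 2.6700 0.7150 11.2650 39.3150 10.7050 5.8350 0.3300 0.0000] k=[0 5 1 0 16 36 15 8 0 0]
t=7: x=[0.2750 4.5050 1.1650 0.9350 16.2200 33.7450 15.7700 7.9450 0.4400 0.0000] k=[0 0 0 3 17 36 13 5 4 0]
t=8: x=[0.0000 0.0000 0.1650 3.6050 17.2750 33.6900 13.8250 5.3850 3.8350 0.2200] k=[0 0 0 0 18 33 13 8 0 0]
t=9: x=[0.0000 0.0000 0.0000 0.9900 17.8350 31.0750 13.8250 7.8350 0.4400 0.0000] k=[0 0 0 0 16 27 11 11 0 0]
t=10: x=[0.0000 0.0000 0.0000 0.8800 15.7250 25.5150 11.8800 10.3950 0.6050 0.0000] k=[0 0 0 2 15 30 15 5 6 0]
t=11: x=[0.0000 0.0000 0.1100 2.6050 15.1100 28.3500 15.2750 5.6050 5.6150 0.3300] k=[0 0 4 2 18 24 15 11 9 3]
t=12: x=[0.0000 0.2200 3.6700 2.9900 17.4500 23.1750 15.2750 11.1100 8.7800 3.3300] k=[0 0 8 0 15 24 20 13 11 8]
t=13: x=[0.0000 0.4400 7.1200 1.2650 14.6700 23.2850 19.8350 13.2750 10.9450 8.1650] k=[0 0 6 0 17 25 19 11 8 4]
t=14: x=[0.0000 0.3300 5.3400 1.2650 16.5050 24.2300 18.8900 11.2750 7.9450 4.2200] k=[0 0 10 0 15 29 15 12 4 2]
t=15: x=[0.0000 0.5500 8.9000 1.3750 14.9450 27.4600 15.6050 11.7250 4.3300 2.1100] k=[0 0 14 3 11 31 18 10 8 0]
t=16: x=[0.0000 0.7700 12.6250 4.0450 11.6600 29.1850 18.2750 10.3300 7.6700 0.4400] k=[0 4 8 3 11 33 17 13 9 0]
t=17: x=[0.2200 4.0000 7.5050 3.7150 11.7700 30.9100 17.6600 13.0000 8.7250 0.4950] k=[0 4 12 3 16 31 21 8 11 2]
t=18: x=[0.2200 4.2200 11.0650 4.2100 16.1100 29.6250 20.8350 8.8800 10.3400 2.4950] k=[2 7 14 6 15 25 18 6 9 6]
t=19: x=[2.2750 7.1100 13.1750 6.9350 15.0550 24.0650 17.7250 6.8250 8.6700 6.1650] k=[5 11 18 6 12 27 17 6 6 4]
t=20: x=[5.3300 11.0550 16.9550 6.9900 12.4950 25.6250 16.9450 6.6050 5.8900 4.1100] k=[0 10 13 10 8 31 17 8 1 9]
t=21: x=[0.5500 9.6150 12.6700 10.0550 9.3750 28.9650 17.2750 8.1100 1.8250 8.5600] k=[0 9 18 14 11 32 14 7 0 7]
t=22: x=[0.4950 9.0000 17.2850 14.0550 12.3200 29.8550 14.6050 7.0000 0.7700 6.6150] k=[1 11 17 9 11 25 16 5 4 9]

[0.0120, 0.1325, 0.2048, 0.1084, 0.1325, 0.3012, 0.1928, 0.0602, 0.0482, 0.1084]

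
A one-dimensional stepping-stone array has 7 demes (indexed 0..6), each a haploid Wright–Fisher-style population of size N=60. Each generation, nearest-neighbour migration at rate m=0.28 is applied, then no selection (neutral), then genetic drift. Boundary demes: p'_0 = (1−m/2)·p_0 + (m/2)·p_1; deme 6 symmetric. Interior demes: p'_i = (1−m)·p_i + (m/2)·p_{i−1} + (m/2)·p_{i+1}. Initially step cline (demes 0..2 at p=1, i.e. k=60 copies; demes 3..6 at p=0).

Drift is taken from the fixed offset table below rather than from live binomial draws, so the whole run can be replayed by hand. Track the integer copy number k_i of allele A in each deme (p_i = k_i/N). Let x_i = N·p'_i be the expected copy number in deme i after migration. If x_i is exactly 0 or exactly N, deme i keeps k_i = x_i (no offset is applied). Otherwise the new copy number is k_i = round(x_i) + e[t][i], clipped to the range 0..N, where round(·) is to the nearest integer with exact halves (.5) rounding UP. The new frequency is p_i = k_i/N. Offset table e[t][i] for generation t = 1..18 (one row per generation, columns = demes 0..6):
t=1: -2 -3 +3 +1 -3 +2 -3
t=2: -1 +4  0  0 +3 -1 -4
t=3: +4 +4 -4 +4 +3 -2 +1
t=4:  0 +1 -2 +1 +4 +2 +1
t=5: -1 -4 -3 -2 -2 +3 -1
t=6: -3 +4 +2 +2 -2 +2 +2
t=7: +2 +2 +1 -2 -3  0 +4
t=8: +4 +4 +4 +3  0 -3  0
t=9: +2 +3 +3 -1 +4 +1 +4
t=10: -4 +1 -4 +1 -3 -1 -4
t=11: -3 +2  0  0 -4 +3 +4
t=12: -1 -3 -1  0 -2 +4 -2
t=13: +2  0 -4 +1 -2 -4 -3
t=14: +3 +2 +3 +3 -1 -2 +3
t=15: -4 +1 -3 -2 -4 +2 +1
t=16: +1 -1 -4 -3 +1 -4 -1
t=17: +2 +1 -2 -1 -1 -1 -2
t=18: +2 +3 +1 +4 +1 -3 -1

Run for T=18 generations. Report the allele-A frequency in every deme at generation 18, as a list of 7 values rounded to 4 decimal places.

[0.9167, 0.8333, 0.5667, 0.4333, 0.2333, 0.0833, 0.1167]

t=0: k=[60 60 60 0 0 0 0]
t=1: x=[60.0000 60.0000 51.6000 8.4000 0.0000 0.0000 0.0000] k=[60 60 55 9 0 0 0]
t=2: x=[60.0000 59.3000 49.2600 14.1800 1.2600 0.0000 0.0000] k=[60 60 49 14 4 0 0]
t=3: x=[60.0000 58.4600 45.6400 17.5000 4.8400 0.5600 0.0000] k=[60 60 42 22 8 0 0]
t=4: x=[60.0000 57.4800 41.7200 22.8400 8.8400 1.1200 0.0000] k=[60 58 40 24 13 3 0]
t=5: x=[59.7200 55.7600 40.2800 24.7000 13.1400 3.9800 0.4200] k=[59 52 37 23 11 7 0]
t=6: x=[58.0200 50.8800 37.1400 23.2800 12.1200 6.5800 0.9800] k=[55 55 39 25 10 9 3]
t=7: x=[55.0000 52.7600 39.2800 24.8600 11.9600 8.3000 3.8400] k=[57 55 40 23 9 8 8]
t=8: x=[56.7200 53.1800 39.7200 23.4200 10.8200 8.1400 8.0000] k=[60 57 44 26 11 5 8]
t=9: x=[59.5800 55.6000 43.3000 26.4200 12.2600 6.2600 7.5800] k=[60 59 46 25 16 7 12]
t=10: x=[59.8600 57.3200 44.8800 26.6800 16.0000 8.9600 11.3000] k=[56 58 41 28 13 8 7]
t=11: x=[56.2800 55.3400 41.5600 27.7200 14.4000 8.5600 7.1400] k=[53 57 42 28 10 12 11]
t=12: x=[53.5600 54.3400 42.1400 27.4400 12.8000 11.5800 11.1400] k=[53 51 41 27 11 16 9]
t=13: x=[52.7200 49.8800 40.4400 26.7200 13.9400 14.3200 9.9800] k=[55 50 36 28 12 10 7]
t=14: x=[54.3000 48.7400 36.8400 26.8800 13.9600 9.8600 7.4200] k=[57 51 40 30 13 8 10]
t=15: x=[56.1600 50.3000 40.1400 29.0200 14.6800 8.9800 9.7200] k=[52 51 37 27 11 11 11]
t=16: x=[51.8600 49.1800 37.5600 26.1600 13.2400 11.0000 11.0000] k=[53 48 34 23 14 7 10]
t=17: x=[52.3000 46.7400 34.4200 23.2800 14.2800 8.4000 9.5800] k=[54 48 32 22 13 7 8]
t=18: x=[53.1600 46.6000 32.8400 22.1400 13.4200 7.9800 7.8600] k=[55 50 34 26 14 5 7]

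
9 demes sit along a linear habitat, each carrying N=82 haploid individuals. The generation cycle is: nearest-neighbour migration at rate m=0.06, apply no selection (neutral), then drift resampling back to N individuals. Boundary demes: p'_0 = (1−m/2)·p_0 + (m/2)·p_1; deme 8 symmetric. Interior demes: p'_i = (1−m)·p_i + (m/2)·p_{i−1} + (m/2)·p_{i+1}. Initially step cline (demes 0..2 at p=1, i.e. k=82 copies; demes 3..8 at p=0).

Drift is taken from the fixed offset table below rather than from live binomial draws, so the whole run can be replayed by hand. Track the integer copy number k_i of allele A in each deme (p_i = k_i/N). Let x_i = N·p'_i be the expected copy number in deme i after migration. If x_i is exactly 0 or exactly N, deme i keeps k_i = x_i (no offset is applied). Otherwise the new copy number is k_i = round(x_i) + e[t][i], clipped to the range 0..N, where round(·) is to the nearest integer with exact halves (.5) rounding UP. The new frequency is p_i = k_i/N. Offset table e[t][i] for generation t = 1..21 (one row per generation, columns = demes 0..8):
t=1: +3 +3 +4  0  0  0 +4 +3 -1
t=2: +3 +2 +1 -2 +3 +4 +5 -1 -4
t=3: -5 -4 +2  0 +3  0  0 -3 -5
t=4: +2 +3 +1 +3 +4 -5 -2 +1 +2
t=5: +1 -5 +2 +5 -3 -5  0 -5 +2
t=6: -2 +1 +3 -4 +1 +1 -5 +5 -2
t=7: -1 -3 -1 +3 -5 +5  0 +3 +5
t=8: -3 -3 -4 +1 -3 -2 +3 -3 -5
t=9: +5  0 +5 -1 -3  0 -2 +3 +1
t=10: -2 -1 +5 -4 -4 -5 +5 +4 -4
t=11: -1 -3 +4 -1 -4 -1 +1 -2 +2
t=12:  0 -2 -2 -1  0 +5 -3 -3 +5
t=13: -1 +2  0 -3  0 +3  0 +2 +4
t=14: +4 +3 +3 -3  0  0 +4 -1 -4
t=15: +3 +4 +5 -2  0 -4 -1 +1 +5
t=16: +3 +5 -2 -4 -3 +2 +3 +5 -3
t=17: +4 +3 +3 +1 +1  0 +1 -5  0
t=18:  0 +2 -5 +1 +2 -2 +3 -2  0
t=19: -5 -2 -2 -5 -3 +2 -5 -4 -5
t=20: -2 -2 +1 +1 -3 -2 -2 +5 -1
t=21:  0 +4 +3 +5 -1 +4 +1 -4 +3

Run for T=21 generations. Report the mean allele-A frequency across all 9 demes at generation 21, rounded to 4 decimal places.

0.3686

t=0: k=[82 82 82 0 0 0 0 0 0]
t=1: x=[82.0000 82.0000 79.5400 2.4600 0.0000 0.0000 0.0000 0.0000 0.0000] k=[82 82 82 2 0 0 0 0 0]
t=2: x=[82.0000 82.0000 79.6000 4.3400 0.0600 0.0000 0.0000 0.0000 0.0000] k=[82 82 81 2 3 0 0 0 0]
t=3: x=[82.0000 81.9700 78.6600 4.4000 2.8800 0.0900 0.0000 0.0000 0.0000] k=[82 78 81 4 6 0 0 0 0]
t=4: x=[81.8800 78.2100 78.6000 6.3700 5.7600 0.1800 0.0000 0.0000 0.0000] k=[82 81 80 9 10 0 0 0 0]
t=5: x=[81.9700 81.0000 77.9000 11.1600 9.6700 0.3000 0.0000 0.0000 0.0000] k=[82 76 80 16 7 0 0 0 0]
t=6: x=[81.8200 76.3000 77.9600 17.6500 7.0600 0.2100 0.0000 0.0000 0.0000] k=[80 77 81 14 8 1 0 0 0]
t=7: x=[79.9100 77.2100 78.8700 15.8300 7.9700 1.1800 0.0300 0.0000 0.0000] k=[79 74 78 19 3 6 0 0 0]
t=8: x=[78.8500 74.2700 76.1100 20.2900 3.5700 5.7300 0.1800 0.0000 0.0000] k=[76 71 72 21 1 4 3 0 0]
t=9: x=[75.8500 71.1800 70.4400 21.9300 1.6900 3.8800 2.9400 0.0900 0.0000] k=[81 71 75 21 0 4 1 3 0]
t=10: x=[80.7000 71.4200 73.2600 21.9900 0.7500 3.7900 1.1500 2.8500 0.0900] k=[79 70 78 18 0 0 6 7 0]
t=11: x=[78.7300 70.5100 75.9600 19.2600 0.5400 0.1800 5.8500 6.7600 0.2100] k=[78 68 80 18 0 0 7 5 2]
t=12: x=[77.7000 68.6600 77.7800 19.3200 0.5400 0.2100 6.7300 4.9700 2.0900] k=[78 67 76 18 1 5 4 2 7]
t=13: x=[77.6700 67.6000 73.9900 19.2300 1.6300 4.8500 3.9700 2.2100 6.8500] k=[77 70 74 16 2 8 4 4 11]
t=14: x=[76.7900 70.3300 72.1400 17.3200 2.6000 7.7000 4.1200 4.2100 10.7900] k=[81 73 75 14 3 8 8 3 7]
t=15: x=[80.7600 73.3000 73.1100 15.5000 3.4800 7.8500 7.8500 3.2700 6.8800] k=[82 77 78 14 3 4 7 4 12]
t=16: x=[81.8500 77.1800 76.0500 15.5900 3.3600 4.0600 6.8200 4.3300 11.7600] k=[82 82 74 12 0 6 10 9 9]
t=17: x=[82.0000 81.7600 72.3800 13.5000 0.5400 5.9400 9.8500 9.0300 9.0000] k=[82 82 75 15 2 6 11 4 9]
t=18: x=[82.0000 81.7900 73.4100 16.4100 2.5100 6.0300 10.6400 4.3600 8.8500] k=[82 82 68 17 5 4 14 2 9]
t=19: x=[82.0000 81.5800 66.8900 18.1700 5.3300 4.3300 13.3400 2.5700 8.7900] k=[82 80 65 13 2 6 8 0 4]
t=20: x=[81.9400 79.6100 63.8900 14.2300 2.4500 5.9400 7.7000 0.3600 3.8800] k=[80 78 65 15 0 4 6 5 3]
t=21: x=[79.9400 77.6700 63.8900 16.0500 0.5700 3.9400 5.9100 4.9700 3.0600] k=[80 82 67 21 0 8 7 1 6]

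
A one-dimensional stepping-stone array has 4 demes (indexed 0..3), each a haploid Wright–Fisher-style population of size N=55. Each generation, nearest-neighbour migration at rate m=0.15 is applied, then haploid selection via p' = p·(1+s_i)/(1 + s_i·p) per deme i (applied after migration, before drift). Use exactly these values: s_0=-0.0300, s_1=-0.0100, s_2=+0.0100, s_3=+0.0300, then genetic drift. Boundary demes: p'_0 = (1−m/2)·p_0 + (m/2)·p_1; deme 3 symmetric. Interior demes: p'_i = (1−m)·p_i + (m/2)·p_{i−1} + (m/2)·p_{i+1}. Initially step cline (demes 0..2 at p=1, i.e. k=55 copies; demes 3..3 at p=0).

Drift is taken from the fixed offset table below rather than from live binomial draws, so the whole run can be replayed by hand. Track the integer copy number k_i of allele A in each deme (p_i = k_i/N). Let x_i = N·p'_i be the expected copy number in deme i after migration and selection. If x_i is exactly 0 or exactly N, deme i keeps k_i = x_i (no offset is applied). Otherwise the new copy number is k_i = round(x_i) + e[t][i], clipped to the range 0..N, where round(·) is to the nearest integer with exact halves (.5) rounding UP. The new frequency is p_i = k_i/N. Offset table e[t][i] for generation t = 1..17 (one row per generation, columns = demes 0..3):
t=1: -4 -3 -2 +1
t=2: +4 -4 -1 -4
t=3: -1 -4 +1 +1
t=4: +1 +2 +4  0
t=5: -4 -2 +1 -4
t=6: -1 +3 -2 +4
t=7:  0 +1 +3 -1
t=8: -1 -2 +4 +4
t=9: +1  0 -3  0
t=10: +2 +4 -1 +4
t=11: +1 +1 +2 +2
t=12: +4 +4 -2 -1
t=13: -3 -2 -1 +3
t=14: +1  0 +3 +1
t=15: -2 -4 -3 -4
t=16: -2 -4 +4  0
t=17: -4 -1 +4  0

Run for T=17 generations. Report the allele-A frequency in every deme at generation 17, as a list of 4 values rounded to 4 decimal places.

[0.8000, 0.7636, 0.8727, 0.7273]

t=0: k=[55 55 55 0]
t=1: x=[55.0000 55.0000 50.9128 4.2392] k=[55 55 49 5]
t=2: x=[55.0000 54.5455 46.2236 8.5105] k=[55 51 45 5]
t=3: x=[54.6908 50.8113 42.5461 8.2042] k=[54 47 44 9]
t=4: x=[53.4292 47.2332 41.7006 11.8983] k=[54 49 46 12]
t=5: x=[53.5836 49.0973 43.7642 14.8685] k=[50 47 45 11]
t=6: x=[49.6292 47.0066 42.6953 13.8541] k=[49 50 41 18]
t=7: x=[48.9120 49.1980 40.0585 20.1005] k=[49 50 43 19]
t=8: x=[48.9120 49.3492 41.8250 21.1837] k=[48 47 46 25]
t=9: x=[47.7351 46.9310 44.5843 26.9811] k=[49 47 42 27]
t=10: x=[48.6816 46.7045 41.3524 28.5311] k=[51 51 40 33]
t=11: x=[50.8855 50.1306 40.4069 33.9106] k=[52 51 42 36]
t=12: x=[51.8354 50.3575 42.3223 36.8116] k=[55 54 40 36]
t=13: x=[54.9227 53.0058 40.8548 36.6631] k=[52 51 40 40]
t=14: x=[51.8354 50.2062 40.9294 40.3203] k=[53 50 44 41]
t=15: x=[52.7091 49.7273 44.3109 41.5279] k=[51 46 41 38]
t=16: x=[50.5008 45.9241 41.2529 38.5676] k=[49 42 45 39]
t=17: x=[48.2978 42.6540 44.4103 39.7776] k=[44 42 48 40]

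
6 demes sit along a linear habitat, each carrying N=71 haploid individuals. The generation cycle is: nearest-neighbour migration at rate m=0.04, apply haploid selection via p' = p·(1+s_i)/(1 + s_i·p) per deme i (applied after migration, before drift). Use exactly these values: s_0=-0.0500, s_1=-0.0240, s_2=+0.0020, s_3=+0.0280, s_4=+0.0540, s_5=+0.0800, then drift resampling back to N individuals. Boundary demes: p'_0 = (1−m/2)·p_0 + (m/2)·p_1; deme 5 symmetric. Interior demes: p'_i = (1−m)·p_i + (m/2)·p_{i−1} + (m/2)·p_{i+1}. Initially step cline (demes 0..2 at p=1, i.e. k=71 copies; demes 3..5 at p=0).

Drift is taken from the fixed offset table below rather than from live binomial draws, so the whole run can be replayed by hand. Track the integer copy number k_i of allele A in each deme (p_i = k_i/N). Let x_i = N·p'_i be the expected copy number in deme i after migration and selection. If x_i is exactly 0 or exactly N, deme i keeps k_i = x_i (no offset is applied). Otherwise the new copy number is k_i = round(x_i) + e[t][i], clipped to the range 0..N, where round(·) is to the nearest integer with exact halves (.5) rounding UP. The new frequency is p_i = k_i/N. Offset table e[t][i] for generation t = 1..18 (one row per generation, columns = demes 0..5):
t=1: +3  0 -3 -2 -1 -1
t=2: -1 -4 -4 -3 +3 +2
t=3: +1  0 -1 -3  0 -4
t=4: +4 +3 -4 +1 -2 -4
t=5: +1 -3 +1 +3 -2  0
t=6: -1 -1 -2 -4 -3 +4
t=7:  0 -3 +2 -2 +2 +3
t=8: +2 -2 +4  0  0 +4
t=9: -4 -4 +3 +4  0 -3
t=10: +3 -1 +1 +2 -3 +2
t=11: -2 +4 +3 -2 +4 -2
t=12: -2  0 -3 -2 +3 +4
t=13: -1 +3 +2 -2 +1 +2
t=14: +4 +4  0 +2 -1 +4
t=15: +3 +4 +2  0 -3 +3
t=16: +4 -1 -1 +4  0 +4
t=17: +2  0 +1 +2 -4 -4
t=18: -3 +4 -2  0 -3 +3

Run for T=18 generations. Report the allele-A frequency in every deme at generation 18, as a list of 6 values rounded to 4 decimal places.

[0.9577, 1.0000, 0.7606, 0.2958, 0.0141, 0.3099]

t=0: k=[71 71 71 0 0 0]
t=1: x=[71.0000 71.0000 69.5828 1.4589 0.0000 0.0000] k=[71 71 67 0 0 0]
t=2: x=[71.0000 70.9180 65.7497 1.3768 0.0000 0.0000] k=[71 67 62 0 0 0]
t=3: x=[70.9158 66.8869 60.8774 1.2741 0.0000 0.0000] k=[71 67 60 0 0 0]
t=4: x=[70.9158 66.8460 58.9600 1.2330 0.0000 0.0000] k=[71 70 55 2 0 0]
t=5: x=[70.9789 69.6891 54.2656 3.1009 0.0422 0.0000] k=[71 67 55 6 0 0]
t=6: x=[70.9158 66.7438 54.2855 7.0331 0.1265 0.0000] k=[70 66 52 3 0 0]
t=7: x=[69.8641 65.6817 51.3284 4.0235 0.0632 0.0000] k=[70 63 53 2 2 0]
t=8: x=[69.8010 62.7648 52.2076 3.1009 2.0628 0.0432] k=[71 61 56 3 2 4]
t=9: x=[70.7895 60.8912 55.0647 4.1465 2.1678 4.2578] k=[67 57 58 8 2 1]
t=10: x=[66.5927 56.9482 57.0025 9.0968 2.2099 1.1003] k=[70 56 58 11 0 3]
t=11: x=[69.6539 56.0351 57.0424 11.9927 0.2951 3.1647] k=[68 60 60 10 4 1]
t=12: x=[67.6815 59.9350 59.0199 11.1369 4.2661 1.1434] k=[66 60 56 9 7 5]
t=13: x=[65.6309 59.8130 55.1646 10.1376 7.3389 5.4125] k=[65 63 57 8 8 7]
t=14: x=[64.6704 62.7444 56.1635 9.1989 8.3602 7.5221] k=[69 67 56 11 7 12]
t=15: x=[68.8559 66.7234 55.3444 12.0946 7.5266 12.6820] k=[71 71 57 12 5 16]
t=16: x=[71.0000 70.7131 56.4032 13.0516 5.6265 16.7447] k=[71 70 55 17 6 21]
t=17: x=[70.9789 69.6891 54.5652 17.9073 6.8382 21.8465] k=[71 70 56 20 3 18]
t=18: x=[70.9789 69.7096 55.5841 20.7836 3.8260 18.7422] k=[68 71 54 21 1 22]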